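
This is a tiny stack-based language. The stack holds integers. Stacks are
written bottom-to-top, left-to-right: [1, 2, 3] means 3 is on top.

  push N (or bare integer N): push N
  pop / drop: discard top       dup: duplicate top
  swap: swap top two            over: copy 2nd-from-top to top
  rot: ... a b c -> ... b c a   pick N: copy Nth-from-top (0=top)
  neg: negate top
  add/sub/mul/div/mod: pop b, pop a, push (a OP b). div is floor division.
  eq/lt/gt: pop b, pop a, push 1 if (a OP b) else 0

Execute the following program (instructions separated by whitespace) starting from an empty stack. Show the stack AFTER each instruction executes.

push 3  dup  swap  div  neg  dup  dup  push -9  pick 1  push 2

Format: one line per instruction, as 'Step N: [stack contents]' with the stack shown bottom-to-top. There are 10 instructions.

Step 1: [3]
Step 2: [3, 3]
Step 3: [3, 3]
Step 4: [1]
Step 5: [-1]
Step 6: [-1, -1]
Step 7: [-1, -1, -1]
Step 8: [-1, -1, -1, -9]
Step 9: [-1, -1, -1, -9, -1]
Step 10: [-1, -1, -1, -9, -1, 2]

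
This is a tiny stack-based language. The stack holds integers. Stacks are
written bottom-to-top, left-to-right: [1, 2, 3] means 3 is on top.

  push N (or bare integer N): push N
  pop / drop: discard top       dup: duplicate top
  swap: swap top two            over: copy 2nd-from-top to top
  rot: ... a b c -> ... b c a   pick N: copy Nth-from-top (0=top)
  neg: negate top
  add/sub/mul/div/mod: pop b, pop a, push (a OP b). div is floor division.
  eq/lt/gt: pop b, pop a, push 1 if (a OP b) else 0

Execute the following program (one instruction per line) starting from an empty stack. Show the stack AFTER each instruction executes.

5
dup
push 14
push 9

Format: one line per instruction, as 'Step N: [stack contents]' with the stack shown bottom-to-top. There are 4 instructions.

Step 1: [5]
Step 2: [5, 5]
Step 3: [5, 5, 14]
Step 4: [5, 5, 14, 9]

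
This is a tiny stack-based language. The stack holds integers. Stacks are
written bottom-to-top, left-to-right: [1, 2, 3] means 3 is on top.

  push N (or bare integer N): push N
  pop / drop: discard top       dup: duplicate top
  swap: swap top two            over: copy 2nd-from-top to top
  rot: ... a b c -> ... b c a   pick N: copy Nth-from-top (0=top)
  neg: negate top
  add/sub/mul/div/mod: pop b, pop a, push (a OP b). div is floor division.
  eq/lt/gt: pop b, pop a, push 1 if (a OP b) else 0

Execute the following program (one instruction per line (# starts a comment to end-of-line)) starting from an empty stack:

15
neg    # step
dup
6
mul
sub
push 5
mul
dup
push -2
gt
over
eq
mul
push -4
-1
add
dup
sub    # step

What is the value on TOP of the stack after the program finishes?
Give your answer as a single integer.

After 'push 15': [15]
After 'neg': [-15]
After 'dup': [-15, -15]
After 'push 6': [-15, -15, 6]
After 'mul': [-15, -90]
After 'sub': [75]
After 'push 5': [75, 5]
After 'mul': [375]
After 'dup': [375, 375]
After 'push -2': [375, 375, -2]
After 'gt': [375, 1]
After 'over': [375, 1, 375]
After 'eq': [375, 0]
After 'mul': [0]
After 'push -4': [0, -4]
After 'push -1': [0, -4, -1]
After 'add': [0, -5]
After 'dup': [0, -5, -5]
After 'sub': [0, 0]

Answer: 0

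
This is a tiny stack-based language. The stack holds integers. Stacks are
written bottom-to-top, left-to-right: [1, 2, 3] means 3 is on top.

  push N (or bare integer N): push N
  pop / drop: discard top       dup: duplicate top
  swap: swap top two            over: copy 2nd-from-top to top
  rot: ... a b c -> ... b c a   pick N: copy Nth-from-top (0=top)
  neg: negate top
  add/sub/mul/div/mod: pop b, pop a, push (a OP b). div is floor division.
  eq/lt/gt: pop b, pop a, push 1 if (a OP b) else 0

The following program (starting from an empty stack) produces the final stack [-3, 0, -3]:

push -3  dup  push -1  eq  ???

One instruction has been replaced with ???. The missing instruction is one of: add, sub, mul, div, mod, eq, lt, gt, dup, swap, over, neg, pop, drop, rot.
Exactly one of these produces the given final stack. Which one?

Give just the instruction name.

Stack before ???: [-3, 0]
Stack after ???:  [-3, 0, -3]
The instruction that transforms [-3, 0] -> [-3, 0, -3] is: over

Answer: over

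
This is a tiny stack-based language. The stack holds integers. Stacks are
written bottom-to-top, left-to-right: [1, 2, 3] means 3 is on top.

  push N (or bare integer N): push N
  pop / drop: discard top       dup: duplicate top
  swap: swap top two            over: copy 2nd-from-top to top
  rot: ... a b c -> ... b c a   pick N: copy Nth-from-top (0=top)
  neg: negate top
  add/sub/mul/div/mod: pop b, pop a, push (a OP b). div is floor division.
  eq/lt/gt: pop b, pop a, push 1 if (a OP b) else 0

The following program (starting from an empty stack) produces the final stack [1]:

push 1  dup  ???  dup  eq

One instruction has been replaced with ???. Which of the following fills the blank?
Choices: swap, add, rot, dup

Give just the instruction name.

Stack before ???: [1, 1]
Stack after ???:  [2]
Checking each choice:
  swap: produces [1, 1]
  add: MATCH
  rot: stack underflow (need 3, have 2)
  dup: produces [1, 1, 1]


Answer: add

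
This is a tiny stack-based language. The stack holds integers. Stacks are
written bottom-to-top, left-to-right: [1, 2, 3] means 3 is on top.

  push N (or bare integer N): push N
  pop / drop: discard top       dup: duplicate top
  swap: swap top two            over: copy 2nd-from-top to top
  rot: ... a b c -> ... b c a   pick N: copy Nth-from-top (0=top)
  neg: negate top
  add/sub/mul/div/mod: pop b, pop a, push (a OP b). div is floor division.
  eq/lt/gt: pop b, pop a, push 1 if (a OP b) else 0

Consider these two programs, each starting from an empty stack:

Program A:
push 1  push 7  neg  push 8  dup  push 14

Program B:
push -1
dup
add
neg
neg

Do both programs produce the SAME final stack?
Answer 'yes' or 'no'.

Answer: no

Derivation:
Program A trace:
  After 'push 1': [1]
  After 'push 7': [1, 7]
  After 'neg': [1, -7]
  After 'push 8': [1, -7, 8]
  After 'dup': [1, -7, 8, 8]
  After 'push 14': [1, -7, 8, 8, 14]
Program A final stack: [1, -7, 8, 8, 14]

Program B trace:
  After 'push -1': [-1]
  After 'dup': [-1, -1]
  After 'add': [-2]
  After 'neg': [2]
  After 'neg': [-2]
Program B final stack: [-2]
Same: no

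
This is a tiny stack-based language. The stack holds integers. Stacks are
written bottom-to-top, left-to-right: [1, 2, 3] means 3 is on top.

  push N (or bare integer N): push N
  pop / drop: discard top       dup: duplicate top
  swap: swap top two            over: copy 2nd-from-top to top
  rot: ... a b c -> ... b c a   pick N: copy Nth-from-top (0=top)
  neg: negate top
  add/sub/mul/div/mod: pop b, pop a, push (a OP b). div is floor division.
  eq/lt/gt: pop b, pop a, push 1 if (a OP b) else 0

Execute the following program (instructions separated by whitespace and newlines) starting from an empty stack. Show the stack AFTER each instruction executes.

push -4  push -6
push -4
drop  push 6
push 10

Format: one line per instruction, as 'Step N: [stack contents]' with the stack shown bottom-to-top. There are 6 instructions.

Step 1: [-4]
Step 2: [-4, -6]
Step 3: [-4, -6, -4]
Step 4: [-4, -6]
Step 5: [-4, -6, 6]
Step 6: [-4, -6, 6, 10]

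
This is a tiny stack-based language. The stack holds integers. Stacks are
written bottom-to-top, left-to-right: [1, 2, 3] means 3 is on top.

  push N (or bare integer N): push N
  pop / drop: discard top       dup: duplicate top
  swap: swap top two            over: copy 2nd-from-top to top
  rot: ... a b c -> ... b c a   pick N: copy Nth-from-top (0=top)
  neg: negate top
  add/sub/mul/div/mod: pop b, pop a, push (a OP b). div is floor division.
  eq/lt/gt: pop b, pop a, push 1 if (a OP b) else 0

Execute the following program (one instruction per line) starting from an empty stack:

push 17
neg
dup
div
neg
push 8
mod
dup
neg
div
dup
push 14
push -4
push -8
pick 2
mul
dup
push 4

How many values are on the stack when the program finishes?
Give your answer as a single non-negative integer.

After 'push 17': stack = [17] (depth 1)
After 'neg': stack = [-17] (depth 1)
After 'dup': stack = [-17, -17] (depth 2)
After 'div': stack = [1] (depth 1)
After 'neg': stack = [-1] (depth 1)
After 'push 8': stack = [-1, 8] (depth 2)
After 'mod': stack = [7] (depth 1)
After 'dup': stack = [7, 7] (depth 2)
After 'neg': stack = [7, -7] (depth 2)
After 'div': stack = [-1] (depth 1)
After 'dup': stack = [-1, -1] (depth 2)
After 'push 14': stack = [-1, -1, 14] (depth 3)
After 'push -4': stack = [-1, -1, 14, -4] (depth 4)
After 'push -8': stack = [-1, -1, 14, -4, -8] (depth 5)
After 'pick 2': stack = [-1, -1, 14, -4, -8, 14] (depth 6)
After 'mul': stack = [-1, -1, 14, -4, -112] (depth 5)
After 'dup': stack = [-1, -1, 14, -4, -112, -112] (depth 6)
After 'push 4': stack = [-1, -1, 14, -4, -112, -112, 4] (depth 7)

Answer: 7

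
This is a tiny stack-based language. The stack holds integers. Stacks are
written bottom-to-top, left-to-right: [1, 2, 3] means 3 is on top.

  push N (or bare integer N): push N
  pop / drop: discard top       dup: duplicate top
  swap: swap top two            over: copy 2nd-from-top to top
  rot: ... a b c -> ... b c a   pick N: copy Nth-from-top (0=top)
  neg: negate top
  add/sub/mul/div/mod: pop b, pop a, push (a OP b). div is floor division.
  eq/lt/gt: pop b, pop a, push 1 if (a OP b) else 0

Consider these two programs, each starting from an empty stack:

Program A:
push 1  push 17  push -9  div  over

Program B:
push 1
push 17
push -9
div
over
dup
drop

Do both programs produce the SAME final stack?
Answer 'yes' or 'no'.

Program A trace:
  After 'push 1': [1]
  After 'push 17': [1, 17]
  After 'push -9': [1, 17, -9]
  After 'div': [1, -2]
  After 'over': [1, -2, 1]
Program A final stack: [1, -2, 1]

Program B trace:
  After 'push 1': [1]
  After 'push 17': [1, 17]
  After 'push -9': [1, 17, -9]
  After 'div': [1, -2]
  After 'over': [1, -2, 1]
  After 'dup': [1, -2, 1, 1]
  After 'drop': [1, -2, 1]
Program B final stack: [1, -2, 1]
Same: yes

Answer: yes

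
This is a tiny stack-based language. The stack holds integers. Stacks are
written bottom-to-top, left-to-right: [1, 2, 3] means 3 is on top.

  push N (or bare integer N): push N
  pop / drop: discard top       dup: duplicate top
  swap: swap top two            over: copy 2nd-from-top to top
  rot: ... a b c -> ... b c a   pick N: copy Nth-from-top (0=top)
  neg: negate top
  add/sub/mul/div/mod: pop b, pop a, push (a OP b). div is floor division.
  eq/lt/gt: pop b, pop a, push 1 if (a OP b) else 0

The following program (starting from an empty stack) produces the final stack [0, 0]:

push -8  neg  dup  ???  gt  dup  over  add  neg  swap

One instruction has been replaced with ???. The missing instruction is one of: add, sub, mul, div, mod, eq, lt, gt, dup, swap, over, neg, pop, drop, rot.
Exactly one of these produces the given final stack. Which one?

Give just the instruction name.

Answer: swap

Derivation:
Stack before ???: [8, 8]
Stack after ???:  [8, 8]
The instruction that transforms [8, 8] -> [8, 8] is: swap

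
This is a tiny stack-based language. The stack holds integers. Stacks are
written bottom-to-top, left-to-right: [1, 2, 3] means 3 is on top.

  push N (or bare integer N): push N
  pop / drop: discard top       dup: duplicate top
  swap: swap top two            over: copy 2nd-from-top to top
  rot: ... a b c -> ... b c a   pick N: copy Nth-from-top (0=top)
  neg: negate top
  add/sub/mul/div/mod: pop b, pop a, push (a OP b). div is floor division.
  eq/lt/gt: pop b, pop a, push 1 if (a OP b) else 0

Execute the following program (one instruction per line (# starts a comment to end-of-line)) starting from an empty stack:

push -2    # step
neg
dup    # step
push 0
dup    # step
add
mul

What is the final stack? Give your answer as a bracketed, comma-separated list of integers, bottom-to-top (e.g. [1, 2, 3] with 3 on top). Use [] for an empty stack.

After 'push -2': [-2]
After 'neg': [2]
After 'dup': [2, 2]
After 'push 0': [2, 2, 0]
After 'dup': [2, 2, 0, 0]
After 'add': [2, 2, 0]
After 'mul': [2, 0]

Answer: [2, 0]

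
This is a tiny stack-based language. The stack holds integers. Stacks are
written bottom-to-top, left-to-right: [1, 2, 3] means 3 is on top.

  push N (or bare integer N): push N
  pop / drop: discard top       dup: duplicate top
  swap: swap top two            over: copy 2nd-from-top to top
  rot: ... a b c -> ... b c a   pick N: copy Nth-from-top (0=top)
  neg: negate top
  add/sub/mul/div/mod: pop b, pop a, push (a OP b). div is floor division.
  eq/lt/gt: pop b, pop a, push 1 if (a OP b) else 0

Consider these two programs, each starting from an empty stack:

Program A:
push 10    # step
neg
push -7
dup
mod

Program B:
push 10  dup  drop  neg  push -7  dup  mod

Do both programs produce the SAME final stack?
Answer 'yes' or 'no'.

Program A trace:
  After 'push 10': [10]
  After 'neg': [-10]
  After 'push -7': [-10, -7]
  After 'dup': [-10, -7, -7]
  After 'mod': [-10, 0]
Program A final stack: [-10, 0]

Program B trace:
  After 'push 10': [10]
  After 'dup': [10, 10]
  After 'drop': [10]
  After 'neg': [-10]
  After 'push -7': [-10, -7]
  After 'dup': [-10, -7, -7]
  After 'mod': [-10, 0]
Program B final stack: [-10, 0]
Same: yes

Answer: yes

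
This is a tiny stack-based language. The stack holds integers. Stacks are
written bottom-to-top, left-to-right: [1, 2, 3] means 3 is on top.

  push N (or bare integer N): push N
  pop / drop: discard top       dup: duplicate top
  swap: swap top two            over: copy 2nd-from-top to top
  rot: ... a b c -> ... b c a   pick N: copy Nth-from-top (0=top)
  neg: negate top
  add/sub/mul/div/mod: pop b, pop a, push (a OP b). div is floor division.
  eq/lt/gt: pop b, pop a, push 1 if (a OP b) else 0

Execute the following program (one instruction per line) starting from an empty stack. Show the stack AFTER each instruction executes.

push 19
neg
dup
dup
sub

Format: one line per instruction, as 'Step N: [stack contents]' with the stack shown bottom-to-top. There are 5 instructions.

Step 1: [19]
Step 2: [-19]
Step 3: [-19, -19]
Step 4: [-19, -19, -19]
Step 5: [-19, 0]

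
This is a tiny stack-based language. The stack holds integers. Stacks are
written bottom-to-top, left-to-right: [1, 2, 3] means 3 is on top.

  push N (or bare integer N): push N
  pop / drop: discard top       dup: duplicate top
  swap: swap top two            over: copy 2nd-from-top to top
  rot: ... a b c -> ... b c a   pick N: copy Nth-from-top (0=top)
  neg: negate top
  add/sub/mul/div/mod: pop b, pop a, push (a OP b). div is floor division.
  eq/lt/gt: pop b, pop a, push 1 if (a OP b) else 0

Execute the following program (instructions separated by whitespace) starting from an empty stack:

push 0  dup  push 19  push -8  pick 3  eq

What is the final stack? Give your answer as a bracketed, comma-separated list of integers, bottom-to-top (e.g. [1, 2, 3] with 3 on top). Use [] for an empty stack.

Answer: [0, 0, 19, 0]

Derivation:
After 'push 0': [0]
After 'dup': [0, 0]
After 'push 19': [0, 0, 19]
After 'push -8': [0, 0, 19, -8]
After 'pick 3': [0, 0, 19, -8, 0]
After 'eq': [0, 0, 19, 0]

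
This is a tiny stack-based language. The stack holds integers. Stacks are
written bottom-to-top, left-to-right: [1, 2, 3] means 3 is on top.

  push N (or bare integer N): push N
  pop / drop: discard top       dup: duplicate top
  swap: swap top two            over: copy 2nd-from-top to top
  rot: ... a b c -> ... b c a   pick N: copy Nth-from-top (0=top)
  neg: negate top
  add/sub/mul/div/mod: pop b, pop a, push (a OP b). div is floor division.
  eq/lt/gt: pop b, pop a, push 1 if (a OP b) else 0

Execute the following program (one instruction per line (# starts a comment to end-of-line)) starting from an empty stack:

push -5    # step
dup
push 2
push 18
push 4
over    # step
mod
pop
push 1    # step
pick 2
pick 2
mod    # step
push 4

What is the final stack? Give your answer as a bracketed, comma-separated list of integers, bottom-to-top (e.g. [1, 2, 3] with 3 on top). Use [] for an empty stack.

Answer: [-5, -5, 2, 18, 1, 2, 4]

Derivation:
After 'push -5': [-5]
After 'dup': [-5, -5]
After 'push 2': [-5, -5, 2]
After 'push 18': [-5, -5, 2, 18]
After 'push 4': [-5, -5, 2, 18, 4]
After 'over': [-5, -5, 2, 18, 4, 18]
After 'mod': [-5, -5, 2, 18, 4]
After 'pop': [-5, -5, 2, 18]
After 'push 1': [-5, -5, 2, 18, 1]
After 'pick 2': [-5, -5, 2, 18, 1, 2]
After 'pick 2': [-5, -5, 2, 18, 1, 2, 18]
After 'mod': [-5, -5, 2, 18, 1, 2]
After 'push 4': [-5, -5, 2, 18, 1, 2, 4]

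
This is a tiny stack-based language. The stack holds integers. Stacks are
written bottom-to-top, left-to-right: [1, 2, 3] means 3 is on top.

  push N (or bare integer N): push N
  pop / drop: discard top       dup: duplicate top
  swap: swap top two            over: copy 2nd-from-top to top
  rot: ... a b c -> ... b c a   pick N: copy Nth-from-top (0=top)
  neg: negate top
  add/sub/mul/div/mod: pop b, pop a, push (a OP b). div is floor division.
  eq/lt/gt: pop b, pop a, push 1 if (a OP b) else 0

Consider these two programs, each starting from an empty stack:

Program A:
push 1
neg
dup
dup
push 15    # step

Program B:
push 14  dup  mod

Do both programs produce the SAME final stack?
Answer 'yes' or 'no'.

Answer: no

Derivation:
Program A trace:
  After 'push 1': [1]
  After 'neg': [-1]
  After 'dup': [-1, -1]
  After 'dup': [-1, -1, -1]
  After 'push 15': [-1, -1, -1, 15]
Program A final stack: [-1, -1, -1, 15]

Program B trace:
  After 'push 14': [14]
  After 'dup': [14, 14]
  After 'mod': [0]
Program B final stack: [0]
Same: no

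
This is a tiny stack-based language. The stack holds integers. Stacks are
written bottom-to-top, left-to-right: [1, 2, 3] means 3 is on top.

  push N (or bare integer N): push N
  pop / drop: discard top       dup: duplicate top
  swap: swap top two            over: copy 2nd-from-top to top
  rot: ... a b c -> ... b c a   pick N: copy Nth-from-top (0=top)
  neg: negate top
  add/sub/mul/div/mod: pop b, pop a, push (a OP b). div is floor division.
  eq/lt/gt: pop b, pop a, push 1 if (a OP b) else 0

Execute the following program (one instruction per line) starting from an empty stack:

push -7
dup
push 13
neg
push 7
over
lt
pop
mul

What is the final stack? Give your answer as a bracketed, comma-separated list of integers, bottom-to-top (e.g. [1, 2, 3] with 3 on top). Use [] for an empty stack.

Answer: [-7, 91]

Derivation:
After 'push -7': [-7]
After 'dup': [-7, -7]
After 'push 13': [-7, -7, 13]
After 'neg': [-7, -7, -13]
After 'push 7': [-7, -7, -13, 7]
After 'over': [-7, -7, -13, 7, -13]
After 'lt': [-7, -7, -13, 0]
After 'pop': [-7, -7, -13]
After 'mul': [-7, 91]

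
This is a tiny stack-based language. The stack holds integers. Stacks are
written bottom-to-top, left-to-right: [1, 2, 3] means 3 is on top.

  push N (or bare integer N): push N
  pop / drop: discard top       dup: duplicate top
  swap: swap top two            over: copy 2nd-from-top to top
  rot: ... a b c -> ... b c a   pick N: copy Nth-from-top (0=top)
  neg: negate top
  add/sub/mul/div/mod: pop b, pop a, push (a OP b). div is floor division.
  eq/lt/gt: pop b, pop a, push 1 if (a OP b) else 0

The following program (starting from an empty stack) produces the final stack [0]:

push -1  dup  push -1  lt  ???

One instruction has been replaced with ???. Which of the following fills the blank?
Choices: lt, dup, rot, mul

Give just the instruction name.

Stack before ???: [-1, 0]
Stack after ???:  [0]
Checking each choice:
  lt: produces [1]
  dup: produces [-1, 0, 0]
  rot: stack underflow (need 3, have 2)
  mul: MATCH


Answer: mul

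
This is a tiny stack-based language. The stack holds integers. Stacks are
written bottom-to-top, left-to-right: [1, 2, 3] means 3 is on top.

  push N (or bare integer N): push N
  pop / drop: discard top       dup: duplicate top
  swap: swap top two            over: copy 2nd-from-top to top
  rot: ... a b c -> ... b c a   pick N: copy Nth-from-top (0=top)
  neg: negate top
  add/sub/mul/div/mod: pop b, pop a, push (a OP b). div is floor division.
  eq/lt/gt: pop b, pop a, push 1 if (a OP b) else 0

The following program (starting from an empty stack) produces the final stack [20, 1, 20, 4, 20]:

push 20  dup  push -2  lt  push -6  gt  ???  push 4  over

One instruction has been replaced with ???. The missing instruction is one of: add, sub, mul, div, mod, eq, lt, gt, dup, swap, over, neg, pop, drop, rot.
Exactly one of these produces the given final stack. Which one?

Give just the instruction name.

Stack before ???: [20, 1]
Stack after ???:  [20, 1, 20]
The instruction that transforms [20, 1] -> [20, 1, 20] is: over

Answer: over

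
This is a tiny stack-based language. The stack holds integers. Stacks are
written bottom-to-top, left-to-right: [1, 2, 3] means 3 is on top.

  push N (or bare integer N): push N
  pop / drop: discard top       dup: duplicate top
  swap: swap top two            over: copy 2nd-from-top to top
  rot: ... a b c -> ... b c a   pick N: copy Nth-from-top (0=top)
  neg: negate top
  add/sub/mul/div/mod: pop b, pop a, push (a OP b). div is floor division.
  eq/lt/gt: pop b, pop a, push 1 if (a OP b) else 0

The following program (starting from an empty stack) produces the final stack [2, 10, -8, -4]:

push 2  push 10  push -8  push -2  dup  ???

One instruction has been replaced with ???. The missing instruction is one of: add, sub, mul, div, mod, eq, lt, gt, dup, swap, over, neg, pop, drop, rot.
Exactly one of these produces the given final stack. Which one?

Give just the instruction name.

Answer: add

Derivation:
Stack before ???: [2, 10, -8, -2, -2]
Stack after ???:  [2, 10, -8, -4]
The instruction that transforms [2, 10, -8, -2, -2] -> [2, 10, -8, -4] is: add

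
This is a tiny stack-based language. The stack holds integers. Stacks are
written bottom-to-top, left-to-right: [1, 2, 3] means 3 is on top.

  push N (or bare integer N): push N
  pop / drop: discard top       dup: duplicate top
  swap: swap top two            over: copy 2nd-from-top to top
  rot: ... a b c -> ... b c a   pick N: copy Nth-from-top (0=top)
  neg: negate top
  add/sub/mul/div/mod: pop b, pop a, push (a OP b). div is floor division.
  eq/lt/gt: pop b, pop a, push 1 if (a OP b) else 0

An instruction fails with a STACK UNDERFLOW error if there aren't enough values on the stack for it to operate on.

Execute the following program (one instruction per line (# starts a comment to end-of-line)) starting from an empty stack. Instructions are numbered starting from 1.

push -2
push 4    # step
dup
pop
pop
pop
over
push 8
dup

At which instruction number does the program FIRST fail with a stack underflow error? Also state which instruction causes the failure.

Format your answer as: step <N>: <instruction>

Answer: step 7: over

Derivation:
Step 1 ('push -2'): stack = [-2], depth = 1
Step 2 ('push 4'): stack = [-2, 4], depth = 2
Step 3 ('dup'): stack = [-2, 4, 4], depth = 3
Step 4 ('pop'): stack = [-2, 4], depth = 2
Step 5 ('pop'): stack = [-2], depth = 1
Step 6 ('pop'): stack = [], depth = 0
Step 7 ('over'): needs 2 value(s) but depth is 0 — STACK UNDERFLOW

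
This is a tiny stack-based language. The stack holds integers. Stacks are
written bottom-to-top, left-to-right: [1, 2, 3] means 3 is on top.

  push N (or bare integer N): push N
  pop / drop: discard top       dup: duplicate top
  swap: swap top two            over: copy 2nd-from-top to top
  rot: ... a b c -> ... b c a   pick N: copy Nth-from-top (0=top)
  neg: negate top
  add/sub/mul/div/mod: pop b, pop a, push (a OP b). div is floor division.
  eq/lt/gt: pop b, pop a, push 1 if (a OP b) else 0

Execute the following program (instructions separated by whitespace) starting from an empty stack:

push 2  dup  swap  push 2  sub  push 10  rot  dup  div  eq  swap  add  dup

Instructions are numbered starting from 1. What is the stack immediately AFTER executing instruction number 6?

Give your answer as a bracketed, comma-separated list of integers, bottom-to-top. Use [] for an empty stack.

Answer: [2, 0, 10]

Derivation:
Step 1 ('push 2'): [2]
Step 2 ('dup'): [2, 2]
Step 3 ('swap'): [2, 2]
Step 4 ('push 2'): [2, 2, 2]
Step 5 ('sub'): [2, 0]
Step 6 ('push 10'): [2, 0, 10]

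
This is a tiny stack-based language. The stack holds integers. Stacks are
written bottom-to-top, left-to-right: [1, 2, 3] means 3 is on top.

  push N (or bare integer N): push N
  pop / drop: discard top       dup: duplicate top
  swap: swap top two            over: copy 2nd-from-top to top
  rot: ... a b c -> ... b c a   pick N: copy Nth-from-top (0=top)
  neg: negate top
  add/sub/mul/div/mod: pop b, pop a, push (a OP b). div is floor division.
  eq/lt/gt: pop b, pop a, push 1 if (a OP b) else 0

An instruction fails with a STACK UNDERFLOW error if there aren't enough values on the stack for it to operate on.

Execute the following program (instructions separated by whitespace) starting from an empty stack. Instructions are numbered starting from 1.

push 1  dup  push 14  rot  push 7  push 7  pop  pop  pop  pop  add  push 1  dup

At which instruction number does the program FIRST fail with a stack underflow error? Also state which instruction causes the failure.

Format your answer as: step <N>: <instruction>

Answer: step 11: add

Derivation:
Step 1 ('push 1'): stack = [1], depth = 1
Step 2 ('dup'): stack = [1, 1], depth = 2
Step 3 ('push 14'): stack = [1, 1, 14], depth = 3
Step 4 ('rot'): stack = [1, 14, 1], depth = 3
Step 5 ('push 7'): stack = [1, 14, 1, 7], depth = 4
Step 6 ('push 7'): stack = [1, 14, 1, 7, 7], depth = 5
Step 7 ('pop'): stack = [1, 14, 1, 7], depth = 4
Step 8 ('pop'): stack = [1, 14, 1], depth = 3
Step 9 ('pop'): stack = [1, 14], depth = 2
Step 10 ('pop'): stack = [1], depth = 1
Step 11 ('add'): needs 2 value(s) but depth is 1 — STACK UNDERFLOW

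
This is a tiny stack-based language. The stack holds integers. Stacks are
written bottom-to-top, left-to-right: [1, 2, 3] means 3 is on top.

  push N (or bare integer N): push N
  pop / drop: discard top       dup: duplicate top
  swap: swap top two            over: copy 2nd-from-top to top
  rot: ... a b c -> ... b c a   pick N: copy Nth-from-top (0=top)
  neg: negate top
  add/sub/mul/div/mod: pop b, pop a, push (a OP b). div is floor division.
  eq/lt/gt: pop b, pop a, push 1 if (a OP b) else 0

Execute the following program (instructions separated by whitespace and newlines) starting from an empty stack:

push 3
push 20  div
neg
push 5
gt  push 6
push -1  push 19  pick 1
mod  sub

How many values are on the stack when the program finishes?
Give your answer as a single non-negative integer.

Answer: 3

Derivation:
After 'push 3': stack = [3] (depth 1)
After 'push 20': stack = [3, 20] (depth 2)
After 'div': stack = [0] (depth 1)
After 'neg': stack = [0] (depth 1)
After 'push 5': stack = [0, 5] (depth 2)
After 'gt': stack = [0] (depth 1)
After 'push 6': stack = [0, 6] (depth 2)
After 'push -1': stack = [0, 6, -1] (depth 3)
After 'push 19': stack = [0, 6, -1, 19] (depth 4)
After 'pick 1': stack = [0, 6, -1, 19, -1] (depth 5)
After 'mod': stack = [0, 6, -1, 0] (depth 4)
After 'sub': stack = [0, 6, -1] (depth 3)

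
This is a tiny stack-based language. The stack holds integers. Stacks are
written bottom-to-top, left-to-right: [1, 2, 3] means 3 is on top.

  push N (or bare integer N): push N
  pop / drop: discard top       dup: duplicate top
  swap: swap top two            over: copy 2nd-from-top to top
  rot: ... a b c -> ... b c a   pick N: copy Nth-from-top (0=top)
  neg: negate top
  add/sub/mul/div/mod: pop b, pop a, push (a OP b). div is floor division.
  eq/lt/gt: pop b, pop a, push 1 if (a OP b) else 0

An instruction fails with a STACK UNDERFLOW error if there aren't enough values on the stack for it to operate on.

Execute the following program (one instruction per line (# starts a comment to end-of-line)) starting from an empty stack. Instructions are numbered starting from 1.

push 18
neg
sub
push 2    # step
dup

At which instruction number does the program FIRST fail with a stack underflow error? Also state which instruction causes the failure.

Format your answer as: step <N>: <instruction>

Step 1 ('push 18'): stack = [18], depth = 1
Step 2 ('neg'): stack = [-18], depth = 1
Step 3 ('sub'): needs 2 value(s) but depth is 1 — STACK UNDERFLOW

Answer: step 3: sub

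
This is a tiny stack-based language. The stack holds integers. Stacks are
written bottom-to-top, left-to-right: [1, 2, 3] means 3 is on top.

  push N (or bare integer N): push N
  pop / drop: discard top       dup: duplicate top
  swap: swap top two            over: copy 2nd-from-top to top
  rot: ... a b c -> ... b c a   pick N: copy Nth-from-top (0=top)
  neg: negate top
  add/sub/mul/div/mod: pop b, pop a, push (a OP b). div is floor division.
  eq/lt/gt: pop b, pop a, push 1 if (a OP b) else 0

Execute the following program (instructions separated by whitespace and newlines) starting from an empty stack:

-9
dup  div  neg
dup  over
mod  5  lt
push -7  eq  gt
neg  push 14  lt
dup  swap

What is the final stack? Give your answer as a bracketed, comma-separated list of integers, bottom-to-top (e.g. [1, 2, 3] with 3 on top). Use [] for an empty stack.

After 'push -9': [-9]
After 'dup': [-9, -9]
After 'div': [1]
After 'neg': [-1]
After 'dup': [-1, -1]
After 'over': [-1, -1, -1]
After 'mod': [-1, 0]
After 'push 5': [-1, 0, 5]
After 'lt': [-1, 1]
After 'push -7': [-1, 1, -7]
After 'eq': [-1, 0]
After 'gt': [0]
After 'neg': [0]
After 'push 14': [0, 14]
After 'lt': [1]
After 'dup': [1, 1]
After 'swap': [1, 1]

Answer: [1, 1]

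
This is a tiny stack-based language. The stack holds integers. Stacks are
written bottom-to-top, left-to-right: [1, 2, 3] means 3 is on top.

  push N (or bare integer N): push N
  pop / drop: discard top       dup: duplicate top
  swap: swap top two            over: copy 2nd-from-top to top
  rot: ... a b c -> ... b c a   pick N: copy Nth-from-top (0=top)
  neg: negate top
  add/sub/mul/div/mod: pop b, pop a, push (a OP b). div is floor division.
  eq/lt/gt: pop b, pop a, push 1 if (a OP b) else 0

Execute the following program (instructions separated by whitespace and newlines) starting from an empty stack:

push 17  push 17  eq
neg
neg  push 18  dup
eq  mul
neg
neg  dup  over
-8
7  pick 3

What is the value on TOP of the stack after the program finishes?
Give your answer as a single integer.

Answer: 1

Derivation:
After 'push 17': [17]
After 'push 17': [17, 17]
After 'eq': [1]
After 'neg': [-1]
After 'neg': [1]
After 'push 18': [1, 18]
After 'dup': [1, 18, 18]
After 'eq': [1, 1]
After 'mul': [1]
After 'neg': [-1]
After 'neg': [1]
After 'dup': [1, 1]
After 'over': [1, 1, 1]
After 'push -8': [1, 1, 1, -8]
After 'push 7': [1, 1, 1, -8, 7]
After 'pick 3': [1, 1, 1, -8, 7, 1]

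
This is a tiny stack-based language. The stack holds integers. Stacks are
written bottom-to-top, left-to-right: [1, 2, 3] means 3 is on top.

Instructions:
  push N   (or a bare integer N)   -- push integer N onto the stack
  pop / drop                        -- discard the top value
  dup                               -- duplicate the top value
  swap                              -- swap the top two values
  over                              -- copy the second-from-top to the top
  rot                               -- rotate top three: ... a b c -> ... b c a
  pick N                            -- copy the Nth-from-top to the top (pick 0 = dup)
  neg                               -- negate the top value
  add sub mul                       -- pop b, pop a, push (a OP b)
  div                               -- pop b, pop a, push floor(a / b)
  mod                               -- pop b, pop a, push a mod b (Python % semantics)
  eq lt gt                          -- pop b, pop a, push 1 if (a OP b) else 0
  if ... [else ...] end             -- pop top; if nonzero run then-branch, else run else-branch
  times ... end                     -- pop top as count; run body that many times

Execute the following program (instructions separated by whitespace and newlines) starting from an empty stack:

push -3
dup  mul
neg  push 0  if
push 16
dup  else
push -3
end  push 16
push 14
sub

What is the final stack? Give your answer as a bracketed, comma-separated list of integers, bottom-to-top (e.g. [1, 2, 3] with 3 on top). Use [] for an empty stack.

After 'push -3': [-3]
After 'dup': [-3, -3]
After 'mul': [9]
After 'neg': [-9]
After 'push 0': [-9, 0]
After 'if': [-9]
After 'push -3': [-9, -3]
After 'push 16': [-9, -3, 16]
After 'push 14': [-9, -3, 16, 14]
After 'sub': [-9, -3, 2]

Answer: [-9, -3, 2]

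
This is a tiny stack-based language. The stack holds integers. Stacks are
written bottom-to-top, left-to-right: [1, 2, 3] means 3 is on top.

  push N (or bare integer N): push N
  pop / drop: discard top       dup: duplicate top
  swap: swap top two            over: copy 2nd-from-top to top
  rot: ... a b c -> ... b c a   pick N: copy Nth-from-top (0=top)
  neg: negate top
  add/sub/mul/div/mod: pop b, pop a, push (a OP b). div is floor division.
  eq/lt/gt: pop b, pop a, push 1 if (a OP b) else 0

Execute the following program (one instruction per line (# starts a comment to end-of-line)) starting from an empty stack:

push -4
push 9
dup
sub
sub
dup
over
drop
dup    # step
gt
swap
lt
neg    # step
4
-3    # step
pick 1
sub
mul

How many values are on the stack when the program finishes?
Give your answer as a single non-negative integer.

After 'push -4': stack = [-4] (depth 1)
After 'push 9': stack = [-4, 9] (depth 2)
After 'dup': stack = [-4, 9, 9] (depth 3)
After 'sub': stack = [-4, 0] (depth 2)
After 'sub': stack = [-4] (depth 1)
After 'dup': stack = [-4, -4] (depth 2)
After 'over': stack = [-4, -4, -4] (depth 3)
After 'drop': stack = [-4, -4] (depth 2)
After 'dup': stack = [-4, -4, -4] (depth 3)
After 'gt': stack = [-4, 0] (depth 2)
After 'swap': stack = [0, -4] (depth 2)
After 'lt': stack = [0] (depth 1)
After 'neg': stack = [0] (depth 1)
After 'push 4': stack = [0, 4] (depth 2)
After 'push -3': stack = [0, 4, -3] (depth 3)
After 'pick 1': stack = [0, 4, -3, 4] (depth 4)
After 'sub': stack = [0, 4, -7] (depth 3)
After 'mul': stack = [0, -28] (depth 2)

Answer: 2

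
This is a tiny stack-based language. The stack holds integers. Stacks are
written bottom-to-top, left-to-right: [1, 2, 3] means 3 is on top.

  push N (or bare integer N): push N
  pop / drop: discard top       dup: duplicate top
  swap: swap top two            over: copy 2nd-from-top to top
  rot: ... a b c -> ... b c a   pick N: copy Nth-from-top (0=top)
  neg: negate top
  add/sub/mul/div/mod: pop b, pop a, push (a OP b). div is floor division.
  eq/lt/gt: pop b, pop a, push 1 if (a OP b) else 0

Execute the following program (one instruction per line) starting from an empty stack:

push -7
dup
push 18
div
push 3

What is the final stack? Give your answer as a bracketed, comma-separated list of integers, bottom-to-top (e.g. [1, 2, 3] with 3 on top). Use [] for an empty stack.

After 'push -7': [-7]
After 'dup': [-7, -7]
After 'push 18': [-7, -7, 18]
After 'div': [-7, -1]
After 'push 3': [-7, -1, 3]

Answer: [-7, -1, 3]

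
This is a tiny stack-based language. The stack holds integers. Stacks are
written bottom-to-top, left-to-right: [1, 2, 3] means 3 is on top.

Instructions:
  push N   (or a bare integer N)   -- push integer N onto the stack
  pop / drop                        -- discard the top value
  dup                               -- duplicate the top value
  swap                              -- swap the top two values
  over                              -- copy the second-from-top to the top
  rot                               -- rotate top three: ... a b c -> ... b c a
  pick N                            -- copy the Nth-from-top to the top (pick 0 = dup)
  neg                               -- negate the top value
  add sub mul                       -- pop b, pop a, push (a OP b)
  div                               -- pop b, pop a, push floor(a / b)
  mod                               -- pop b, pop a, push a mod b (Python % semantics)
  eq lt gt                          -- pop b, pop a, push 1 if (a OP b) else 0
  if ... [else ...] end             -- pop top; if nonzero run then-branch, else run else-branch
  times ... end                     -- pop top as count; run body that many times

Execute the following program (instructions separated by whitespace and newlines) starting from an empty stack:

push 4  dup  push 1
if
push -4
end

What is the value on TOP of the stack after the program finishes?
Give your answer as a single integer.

After 'push 4': [4]
After 'dup': [4, 4]
After 'push 1': [4, 4, 1]
After 'if': [4, 4]
After 'push -4': [4, 4, -4]

Answer: -4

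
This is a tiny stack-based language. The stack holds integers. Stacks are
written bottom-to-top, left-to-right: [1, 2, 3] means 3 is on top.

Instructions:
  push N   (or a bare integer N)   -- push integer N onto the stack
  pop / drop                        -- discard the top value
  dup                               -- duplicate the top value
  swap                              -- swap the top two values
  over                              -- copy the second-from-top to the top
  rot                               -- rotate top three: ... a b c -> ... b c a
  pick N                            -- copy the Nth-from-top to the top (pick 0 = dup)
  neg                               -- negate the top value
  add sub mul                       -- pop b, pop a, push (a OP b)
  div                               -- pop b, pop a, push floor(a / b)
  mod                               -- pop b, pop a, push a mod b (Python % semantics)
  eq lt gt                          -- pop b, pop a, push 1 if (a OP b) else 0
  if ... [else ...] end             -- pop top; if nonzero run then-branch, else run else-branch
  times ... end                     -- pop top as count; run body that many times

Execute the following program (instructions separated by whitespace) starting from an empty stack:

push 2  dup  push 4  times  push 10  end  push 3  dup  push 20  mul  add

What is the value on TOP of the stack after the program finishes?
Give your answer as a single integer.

Answer: 63

Derivation:
After 'push 2': [2]
After 'dup': [2, 2]
After 'push 4': [2, 2, 4]
After 'times': [2, 2]
After 'push 10': [2, 2, 10]
After 'push 10': [2, 2, 10, 10]
After 'push 10': [2, 2, 10, 10, 10]
After 'push 10': [2, 2, 10, 10, 10, 10]
After 'push 3': [2, 2, 10, 10, 10, 10, 3]
After 'dup': [2, 2, 10, 10, 10, 10, 3, 3]
After 'push 20': [2, 2, 10, 10, 10, 10, 3, 3, 20]
After 'mul': [2, 2, 10, 10, 10, 10, 3, 60]
After 'add': [2, 2, 10, 10, 10, 10, 63]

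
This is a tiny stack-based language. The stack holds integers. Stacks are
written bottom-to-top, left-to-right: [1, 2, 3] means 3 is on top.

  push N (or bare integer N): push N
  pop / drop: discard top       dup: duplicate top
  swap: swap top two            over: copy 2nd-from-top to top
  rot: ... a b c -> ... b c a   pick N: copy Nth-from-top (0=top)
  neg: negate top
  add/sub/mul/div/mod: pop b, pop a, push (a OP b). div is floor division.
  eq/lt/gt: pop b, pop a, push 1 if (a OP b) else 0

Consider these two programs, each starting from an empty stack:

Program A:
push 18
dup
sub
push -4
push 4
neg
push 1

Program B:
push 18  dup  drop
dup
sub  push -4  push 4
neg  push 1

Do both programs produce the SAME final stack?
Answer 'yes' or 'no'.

Program A trace:
  After 'push 18': [18]
  After 'dup': [18, 18]
  After 'sub': [0]
  After 'push -4': [0, -4]
  After 'push 4': [0, -4, 4]
  After 'neg': [0, -4, -4]
  After 'push 1': [0, -4, -4, 1]
Program A final stack: [0, -4, -4, 1]

Program B trace:
  After 'push 18': [18]
  After 'dup': [18, 18]
  After 'drop': [18]
  After 'dup': [18, 18]
  After 'sub': [0]
  After 'push -4': [0, -4]
  After 'push 4': [0, -4, 4]
  After 'neg': [0, -4, -4]
  After 'push 1': [0, -4, -4, 1]
Program B final stack: [0, -4, -4, 1]
Same: yes

Answer: yes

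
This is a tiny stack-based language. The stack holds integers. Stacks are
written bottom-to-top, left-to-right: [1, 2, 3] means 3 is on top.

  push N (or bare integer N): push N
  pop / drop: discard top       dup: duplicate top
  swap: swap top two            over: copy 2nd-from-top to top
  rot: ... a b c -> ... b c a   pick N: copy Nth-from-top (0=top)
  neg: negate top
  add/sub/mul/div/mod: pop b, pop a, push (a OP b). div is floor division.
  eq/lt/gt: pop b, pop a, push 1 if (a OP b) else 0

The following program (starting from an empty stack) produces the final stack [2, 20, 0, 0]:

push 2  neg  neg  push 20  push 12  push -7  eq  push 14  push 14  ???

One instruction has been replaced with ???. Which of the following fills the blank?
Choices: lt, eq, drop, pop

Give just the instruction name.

Stack before ???: [2, 20, 0, 14, 14]
Stack after ???:  [2, 20, 0, 0]
Checking each choice:
  lt: MATCH
  eq: produces [2, 20, 0, 1]
  drop: produces [2, 20, 0, 14]
  pop: produces [2, 20, 0, 14]


Answer: lt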